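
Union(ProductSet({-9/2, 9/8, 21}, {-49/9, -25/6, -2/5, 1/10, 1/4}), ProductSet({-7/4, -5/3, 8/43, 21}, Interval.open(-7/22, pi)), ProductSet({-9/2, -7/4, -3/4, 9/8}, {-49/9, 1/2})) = Union(ProductSet({-9/2, 9/8, 21}, {-49/9, -25/6, -2/5, 1/10, 1/4}), ProductSet({-9/2, -7/4, -3/4, 9/8}, {-49/9, 1/2}), ProductSet({-7/4, -5/3, 8/43, 21}, Interval.open(-7/22, pi)))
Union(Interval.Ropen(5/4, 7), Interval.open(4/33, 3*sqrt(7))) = Interval.open(4/33, 3*sqrt(7))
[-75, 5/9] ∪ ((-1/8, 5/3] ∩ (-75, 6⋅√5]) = [-75, 5/3]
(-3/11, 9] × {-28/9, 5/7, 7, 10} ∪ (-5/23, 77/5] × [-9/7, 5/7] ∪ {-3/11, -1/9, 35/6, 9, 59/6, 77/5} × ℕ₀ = ({-3/11, -1/9, 35/6, 9, 59/6, 77/5} × ℕ₀) ∪ ((-3/11, 9] × {-28/9, 5/7, 7, 10}) ∪ ((-5/23, 77/5] × [-9/7, 5/7])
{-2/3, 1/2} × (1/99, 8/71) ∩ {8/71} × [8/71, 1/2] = ∅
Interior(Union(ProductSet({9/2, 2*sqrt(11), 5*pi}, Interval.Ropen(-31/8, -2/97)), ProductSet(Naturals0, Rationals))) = EmptySet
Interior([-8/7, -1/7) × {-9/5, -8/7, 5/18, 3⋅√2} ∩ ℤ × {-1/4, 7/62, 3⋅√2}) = ∅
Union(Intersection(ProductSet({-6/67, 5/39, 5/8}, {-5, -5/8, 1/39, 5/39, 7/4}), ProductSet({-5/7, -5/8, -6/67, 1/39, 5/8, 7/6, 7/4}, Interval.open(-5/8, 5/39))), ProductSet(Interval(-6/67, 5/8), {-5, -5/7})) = Union(ProductSet({-6/67, 5/8}, {1/39}), ProductSet(Interval(-6/67, 5/8), {-5, -5/7}))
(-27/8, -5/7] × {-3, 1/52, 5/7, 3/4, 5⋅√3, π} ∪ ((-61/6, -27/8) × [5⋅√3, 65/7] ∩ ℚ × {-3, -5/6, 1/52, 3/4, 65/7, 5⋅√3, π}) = ((ℚ ∩ (-61/6, -27/8)) × {65/7, 5⋅√3}) ∪ ((-27/8, -5/7] × {-3, 1/52, 5/7, 3/4, 5⋅√3, π})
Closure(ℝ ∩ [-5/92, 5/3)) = [-5/92, 5/3]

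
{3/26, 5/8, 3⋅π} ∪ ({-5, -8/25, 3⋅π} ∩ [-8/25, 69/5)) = {-8/25, 3/26, 5/8, 3⋅π}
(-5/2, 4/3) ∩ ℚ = ℚ ∩ (-5/2, 4/3)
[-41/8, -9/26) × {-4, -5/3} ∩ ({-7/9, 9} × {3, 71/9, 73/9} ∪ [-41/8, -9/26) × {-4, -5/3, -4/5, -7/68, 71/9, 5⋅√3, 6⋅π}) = [-41/8, -9/26) × {-4, -5/3}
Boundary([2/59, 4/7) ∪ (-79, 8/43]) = {-79, 4/7}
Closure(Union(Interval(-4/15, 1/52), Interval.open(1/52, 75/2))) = Interval(-4/15, 75/2)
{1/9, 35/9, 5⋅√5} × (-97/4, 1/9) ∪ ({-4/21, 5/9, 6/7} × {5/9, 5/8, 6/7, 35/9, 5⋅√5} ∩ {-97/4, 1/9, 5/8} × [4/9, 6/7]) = {1/9, 35/9, 5⋅√5} × (-97/4, 1/9)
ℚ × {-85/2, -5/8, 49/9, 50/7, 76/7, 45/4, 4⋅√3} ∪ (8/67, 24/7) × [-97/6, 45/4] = ((8/67, 24/7) × [-97/6, 45/4]) ∪ (ℚ × {-85/2, -5/8, 49/9, 50/7, 76/7, 45/4, 4⋅√3})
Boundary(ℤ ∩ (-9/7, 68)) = {-1, 0, …, 67}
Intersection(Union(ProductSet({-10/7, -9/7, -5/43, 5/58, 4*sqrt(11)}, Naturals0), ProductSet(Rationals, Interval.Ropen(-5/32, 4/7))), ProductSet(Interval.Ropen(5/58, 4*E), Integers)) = Union(ProductSet({5/58}, Naturals0), ProductSet(Intersection(Interval.Ropen(5/58, 4*E), Rationals), Range(0, 1, 1)))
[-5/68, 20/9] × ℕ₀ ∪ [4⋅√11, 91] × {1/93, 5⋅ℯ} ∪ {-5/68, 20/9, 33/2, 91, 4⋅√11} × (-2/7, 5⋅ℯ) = ([-5/68, 20/9] × ℕ₀) ∪ ([4⋅√11, 91] × {1/93, 5⋅ℯ}) ∪ ({-5/68, 20/9, 33/2, 91, 4⋅√11} × (-2/7, 5⋅ℯ))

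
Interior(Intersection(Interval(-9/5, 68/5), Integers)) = EmptySet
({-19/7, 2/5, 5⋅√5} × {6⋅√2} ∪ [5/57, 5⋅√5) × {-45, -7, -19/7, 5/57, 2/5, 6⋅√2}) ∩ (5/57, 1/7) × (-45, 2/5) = (5/57, 1/7) × {-7, -19/7, 5/57}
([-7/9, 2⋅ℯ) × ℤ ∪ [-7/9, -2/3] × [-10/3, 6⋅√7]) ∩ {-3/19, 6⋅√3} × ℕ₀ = {-3/19} × ℕ₀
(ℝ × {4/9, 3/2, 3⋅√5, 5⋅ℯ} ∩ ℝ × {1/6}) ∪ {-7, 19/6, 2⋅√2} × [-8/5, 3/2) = {-7, 19/6, 2⋅√2} × [-8/5, 3/2)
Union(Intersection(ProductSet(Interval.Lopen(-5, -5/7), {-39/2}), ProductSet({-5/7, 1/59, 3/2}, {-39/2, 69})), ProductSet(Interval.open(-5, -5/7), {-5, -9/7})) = Union(ProductSet({-5/7}, {-39/2}), ProductSet(Interval.open(-5, -5/7), {-5, -9/7}))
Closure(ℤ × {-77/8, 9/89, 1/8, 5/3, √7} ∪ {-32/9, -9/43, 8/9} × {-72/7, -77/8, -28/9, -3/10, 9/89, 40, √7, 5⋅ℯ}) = (ℤ × {-77/8, 9/89, 1/8, 5/3, √7}) ∪ ({-32/9, -9/43, 8/9} × {-72/7, -77/8, -28/9, -3/10, 9/89, 40, √7, 5⋅ℯ})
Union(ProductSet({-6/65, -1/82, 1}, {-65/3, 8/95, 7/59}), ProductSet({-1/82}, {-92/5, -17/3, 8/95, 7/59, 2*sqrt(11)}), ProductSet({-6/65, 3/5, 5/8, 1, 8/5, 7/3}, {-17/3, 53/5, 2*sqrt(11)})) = Union(ProductSet({-1/82}, {-92/5, -17/3, 8/95, 7/59, 2*sqrt(11)}), ProductSet({-6/65, -1/82, 1}, {-65/3, 8/95, 7/59}), ProductSet({-6/65, 3/5, 5/8, 1, 8/5, 7/3}, {-17/3, 53/5, 2*sqrt(11)}))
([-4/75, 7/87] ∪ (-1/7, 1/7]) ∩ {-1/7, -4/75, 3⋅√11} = {-4/75}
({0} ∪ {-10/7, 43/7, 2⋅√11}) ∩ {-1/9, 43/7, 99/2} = {43/7}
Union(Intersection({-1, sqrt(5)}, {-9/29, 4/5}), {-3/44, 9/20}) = {-3/44, 9/20}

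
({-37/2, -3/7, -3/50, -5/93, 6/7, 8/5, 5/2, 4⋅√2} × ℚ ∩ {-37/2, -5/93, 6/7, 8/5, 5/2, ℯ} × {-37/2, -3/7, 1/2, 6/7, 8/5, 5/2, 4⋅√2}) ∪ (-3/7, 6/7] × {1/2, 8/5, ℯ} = ((-3/7, 6/7] × {1/2, 8/5, ℯ}) ∪ ({-37/2, -5/93, 6/7, 8/5, 5/2} × {-37/2, -3/7, 1/2, 6/7, 8/5, 5/2})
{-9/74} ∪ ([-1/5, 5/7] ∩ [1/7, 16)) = {-9/74} ∪ [1/7, 5/7]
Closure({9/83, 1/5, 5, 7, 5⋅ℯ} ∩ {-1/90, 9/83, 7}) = {9/83, 7}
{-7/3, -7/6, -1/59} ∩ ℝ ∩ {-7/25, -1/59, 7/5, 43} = {-1/59}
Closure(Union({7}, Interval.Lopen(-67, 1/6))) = Union({7}, Interval(-67, 1/6))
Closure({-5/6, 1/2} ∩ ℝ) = {-5/6, 1/2}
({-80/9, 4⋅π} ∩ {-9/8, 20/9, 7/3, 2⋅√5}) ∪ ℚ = ℚ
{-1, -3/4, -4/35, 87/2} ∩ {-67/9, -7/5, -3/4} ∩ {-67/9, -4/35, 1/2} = ∅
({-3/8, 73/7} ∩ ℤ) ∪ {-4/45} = {-4/45}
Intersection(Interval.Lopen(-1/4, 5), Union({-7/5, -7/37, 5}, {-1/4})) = {-7/37, 5}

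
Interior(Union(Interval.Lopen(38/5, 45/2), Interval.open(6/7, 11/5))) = Union(Interval.open(6/7, 11/5), Interval.open(38/5, 45/2))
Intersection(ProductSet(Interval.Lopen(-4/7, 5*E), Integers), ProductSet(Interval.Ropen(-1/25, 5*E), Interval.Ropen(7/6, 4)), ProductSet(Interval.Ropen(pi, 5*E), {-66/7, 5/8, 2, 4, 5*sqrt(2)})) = ProductSet(Interval.Ropen(pi, 5*E), {2})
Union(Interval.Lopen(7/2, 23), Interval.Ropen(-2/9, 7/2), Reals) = Interval(-oo, oo)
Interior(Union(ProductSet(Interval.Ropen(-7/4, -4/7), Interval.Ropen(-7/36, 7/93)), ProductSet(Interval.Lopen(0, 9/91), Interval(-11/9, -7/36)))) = Union(ProductSet(Interval.open(-7/4, -4/7), Interval.open(-7/36, 7/93)), ProductSet(Interval.open(0, 9/91), Interval.open(-11/9, -7/36)))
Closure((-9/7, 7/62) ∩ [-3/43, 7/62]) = [-3/43, 7/62]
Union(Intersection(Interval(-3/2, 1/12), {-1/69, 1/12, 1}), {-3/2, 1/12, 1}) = {-3/2, -1/69, 1/12, 1}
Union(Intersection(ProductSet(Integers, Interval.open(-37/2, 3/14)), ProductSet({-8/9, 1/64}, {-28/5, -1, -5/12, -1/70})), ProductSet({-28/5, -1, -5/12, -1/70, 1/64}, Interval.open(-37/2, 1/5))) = ProductSet({-28/5, -1, -5/12, -1/70, 1/64}, Interval.open(-37/2, 1/5))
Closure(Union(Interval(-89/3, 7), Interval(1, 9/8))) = Interval(-89/3, 7)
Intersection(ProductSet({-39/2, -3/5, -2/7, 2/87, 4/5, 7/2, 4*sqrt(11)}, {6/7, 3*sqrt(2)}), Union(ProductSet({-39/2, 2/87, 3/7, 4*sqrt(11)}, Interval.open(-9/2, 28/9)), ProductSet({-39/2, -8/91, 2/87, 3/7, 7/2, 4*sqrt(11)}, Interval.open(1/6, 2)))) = ProductSet({-39/2, 2/87, 7/2, 4*sqrt(11)}, {6/7})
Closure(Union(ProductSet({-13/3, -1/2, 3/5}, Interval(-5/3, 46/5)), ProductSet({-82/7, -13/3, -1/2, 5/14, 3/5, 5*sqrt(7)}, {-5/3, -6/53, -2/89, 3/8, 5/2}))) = Union(ProductSet({-13/3, -1/2, 3/5}, Interval(-5/3, 46/5)), ProductSet({-82/7, -13/3, -1/2, 5/14, 3/5, 5*sqrt(7)}, {-5/3, -6/53, -2/89, 3/8, 5/2}))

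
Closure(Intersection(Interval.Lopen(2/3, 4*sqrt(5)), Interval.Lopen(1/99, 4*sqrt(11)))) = Interval(2/3, 4*sqrt(5))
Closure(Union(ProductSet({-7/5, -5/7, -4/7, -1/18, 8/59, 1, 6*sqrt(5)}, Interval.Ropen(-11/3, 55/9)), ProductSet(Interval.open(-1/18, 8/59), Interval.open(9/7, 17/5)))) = Union(ProductSet({-7/5, -5/7, -4/7, -1/18, 8/59, 1, 6*sqrt(5)}, Interval(-11/3, 55/9)), ProductSet(Interval(-1/18, 8/59), {9/7, 17/5}), ProductSet(Interval.open(-1/18, 8/59), Interval.open(9/7, 17/5)))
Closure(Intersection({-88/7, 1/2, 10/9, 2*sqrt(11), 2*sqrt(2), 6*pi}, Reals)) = {-88/7, 1/2, 10/9, 2*sqrt(11), 2*sqrt(2), 6*pi}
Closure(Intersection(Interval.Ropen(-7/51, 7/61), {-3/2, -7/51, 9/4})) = {-7/51}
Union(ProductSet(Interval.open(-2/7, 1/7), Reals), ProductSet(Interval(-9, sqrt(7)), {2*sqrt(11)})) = Union(ProductSet(Interval(-9, sqrt(7)), {2*sqrt(11)}), ProductSet(Interval.open(-2/7, 1/7), Reals))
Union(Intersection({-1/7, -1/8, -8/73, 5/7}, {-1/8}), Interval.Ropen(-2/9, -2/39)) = Interval.Ropen(-2/9, -2/39)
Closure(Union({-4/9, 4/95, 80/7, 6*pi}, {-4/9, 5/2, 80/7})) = {-4/9, 4/95, 5/2, 80/7, 6*pi}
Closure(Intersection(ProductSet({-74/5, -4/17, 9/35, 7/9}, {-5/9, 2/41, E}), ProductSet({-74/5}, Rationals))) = ProductSet({-74/5}, {-5/9, 2/41})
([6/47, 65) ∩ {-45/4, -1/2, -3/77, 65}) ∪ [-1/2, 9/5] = [-1/2, 9/5]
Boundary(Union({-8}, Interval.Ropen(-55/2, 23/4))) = {-55/2, 23/4}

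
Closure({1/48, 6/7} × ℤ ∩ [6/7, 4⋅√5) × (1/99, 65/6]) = {6/7} × {1, 2, …, 10}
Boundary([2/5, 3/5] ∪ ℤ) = {2/5, 3/5} ∪ (ℤ \ (2/5, 3/5))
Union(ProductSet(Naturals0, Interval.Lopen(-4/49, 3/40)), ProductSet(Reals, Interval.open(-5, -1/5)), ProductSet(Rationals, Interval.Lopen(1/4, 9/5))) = Union(ProductSet(Naturals0, Interval.Lopen(-4/49, 3/40)), ProductSet(Rationals, Interval.Lopen(1/4, 9/5)), ProductSet(Reals, Interval.open(-5, -1/5)))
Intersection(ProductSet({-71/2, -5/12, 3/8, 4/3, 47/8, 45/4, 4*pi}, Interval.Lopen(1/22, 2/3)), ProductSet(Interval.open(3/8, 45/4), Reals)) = ProductSet({4/3, 47/8}, Interval.Lopen(1/22, 2/3))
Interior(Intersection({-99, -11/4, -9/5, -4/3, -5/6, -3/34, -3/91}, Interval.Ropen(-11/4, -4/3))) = EmptySet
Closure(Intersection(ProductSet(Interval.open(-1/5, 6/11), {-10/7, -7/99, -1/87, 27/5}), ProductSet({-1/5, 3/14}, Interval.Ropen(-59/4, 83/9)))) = ProductSet({3/14}, {-10/7, -7/99, -1/87, 27/5})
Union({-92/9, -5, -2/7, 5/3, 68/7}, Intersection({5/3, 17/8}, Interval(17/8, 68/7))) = {-92/9, -5, -2/7, 5/3, 17/8, 68/7}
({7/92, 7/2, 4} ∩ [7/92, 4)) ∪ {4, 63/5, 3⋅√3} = {7/92, 7/2, 4, 63/5, 3⋅√3}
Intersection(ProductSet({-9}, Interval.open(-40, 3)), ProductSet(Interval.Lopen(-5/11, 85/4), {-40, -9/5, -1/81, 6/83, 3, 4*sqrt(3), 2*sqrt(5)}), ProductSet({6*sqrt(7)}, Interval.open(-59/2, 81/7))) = EmptySet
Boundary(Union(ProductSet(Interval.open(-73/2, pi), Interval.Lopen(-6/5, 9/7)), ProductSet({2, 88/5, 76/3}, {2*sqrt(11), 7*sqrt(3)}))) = Union(ProductSet({-73/2, pi}, Interval(-6/5, 9/7)), ProductSet({2, 88/5, 76/3}, {2*sqrt(11), 7*sqrt(3)}), ProductSet(Interval(-73/2, pi), {-6/5, 9/7}))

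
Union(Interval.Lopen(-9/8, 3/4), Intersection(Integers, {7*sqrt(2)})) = Interval.Lopen(-9/8, 3/4)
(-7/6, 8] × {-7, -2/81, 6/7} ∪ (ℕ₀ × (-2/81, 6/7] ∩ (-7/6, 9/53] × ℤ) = ({0} × {0}) ∪ ((-7/6, 8] × {-7, -2/81, 6/7})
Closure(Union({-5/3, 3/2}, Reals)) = Reals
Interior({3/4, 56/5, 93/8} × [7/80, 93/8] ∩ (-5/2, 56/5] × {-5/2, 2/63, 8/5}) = ∅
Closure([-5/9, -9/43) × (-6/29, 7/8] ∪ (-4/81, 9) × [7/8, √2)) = ({-5/9, -9/43} × [-6/29, 7/8]) ∪ ([-5/9, -9/43] × {-6/29, 7/8}) ∪ ({-4/81, 9} × [7/8, √2]) ∪ ([-5/9, -9/43) × (-6/29, 7/8]) ∪ ([-4/81, 9] × {7/8, √2}) ∪ ((-4/81, 9) × [7/8, √2))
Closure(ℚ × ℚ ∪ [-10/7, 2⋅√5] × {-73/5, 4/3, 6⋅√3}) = ℝ × ℝ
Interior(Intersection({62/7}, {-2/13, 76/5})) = EmptySet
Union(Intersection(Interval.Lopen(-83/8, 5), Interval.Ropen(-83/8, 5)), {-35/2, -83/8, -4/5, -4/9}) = Union({-35/2}, Interval.Ropen(-83/8, 5))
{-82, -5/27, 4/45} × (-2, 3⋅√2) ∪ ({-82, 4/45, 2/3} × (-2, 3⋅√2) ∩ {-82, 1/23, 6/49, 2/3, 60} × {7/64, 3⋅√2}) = ({-82, 2/3} × {7/64}) ∪ ({-82, -5/27, 4/45} × (-2, 3⋅√2))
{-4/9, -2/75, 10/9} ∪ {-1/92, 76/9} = {-4/9, -2/75, -1/92, 10/9, 76/9}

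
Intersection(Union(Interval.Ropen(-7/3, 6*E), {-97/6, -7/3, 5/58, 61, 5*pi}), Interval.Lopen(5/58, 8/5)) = Interval.Lopen(5/58, 8/5)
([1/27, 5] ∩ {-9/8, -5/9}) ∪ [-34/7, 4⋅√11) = [-34/7, 4⋅√11)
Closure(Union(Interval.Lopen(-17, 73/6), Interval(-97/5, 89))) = Interval(-97/5, 89)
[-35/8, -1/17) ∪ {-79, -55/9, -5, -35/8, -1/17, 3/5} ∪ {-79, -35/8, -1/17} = {-79, -55/9, -5, 3/5} ∪ [-35/8, -1/17]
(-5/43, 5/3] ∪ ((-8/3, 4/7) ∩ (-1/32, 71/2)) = (-5/43, 5/3]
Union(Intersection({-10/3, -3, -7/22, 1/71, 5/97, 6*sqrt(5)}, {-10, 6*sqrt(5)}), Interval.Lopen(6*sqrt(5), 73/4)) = Interval(6*sqrt(5), 73/4)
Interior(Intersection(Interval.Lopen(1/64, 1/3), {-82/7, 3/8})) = EmptySet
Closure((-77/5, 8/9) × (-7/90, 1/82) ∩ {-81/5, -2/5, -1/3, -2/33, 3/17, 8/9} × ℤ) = {-2/5, -1/3, -2/33, 3/17} × {0}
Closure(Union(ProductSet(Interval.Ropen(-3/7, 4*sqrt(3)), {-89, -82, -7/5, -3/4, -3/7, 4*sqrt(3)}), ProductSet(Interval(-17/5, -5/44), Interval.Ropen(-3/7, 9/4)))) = Union(ProductSet(Interval(-17/5, -5/44), Interval(-3/7, 9/4)), ProductSet(Interval(-3/7, 4*sqrt(3)), {-89, -82, -7/5, -3/4, -3/7, 4*sqrt(3)}))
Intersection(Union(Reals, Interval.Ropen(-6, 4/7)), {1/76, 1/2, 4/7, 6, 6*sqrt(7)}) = {1/76, 1/2, 4/7, 6, 6*sqrt(7)}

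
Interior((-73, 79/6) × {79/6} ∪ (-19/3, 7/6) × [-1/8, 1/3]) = (-19/3, 7/6) × (-1/8, 1/3)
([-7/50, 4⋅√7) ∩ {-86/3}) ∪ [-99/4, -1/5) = [-99/4, -1/5)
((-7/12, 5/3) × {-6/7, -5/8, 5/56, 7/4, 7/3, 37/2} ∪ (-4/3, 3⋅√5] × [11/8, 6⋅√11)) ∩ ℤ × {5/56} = {0, 1} × {5/56}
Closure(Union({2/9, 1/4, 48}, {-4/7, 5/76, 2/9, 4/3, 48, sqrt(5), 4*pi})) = {-4/7, 5/76, 2/9, 1/4, 4/3, 48, sqrt(5), 4*pi}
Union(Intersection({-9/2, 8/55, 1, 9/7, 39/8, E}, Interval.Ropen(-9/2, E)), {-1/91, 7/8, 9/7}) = {-9/2, -1/91, 8/55, 7/8, 1, 9/7}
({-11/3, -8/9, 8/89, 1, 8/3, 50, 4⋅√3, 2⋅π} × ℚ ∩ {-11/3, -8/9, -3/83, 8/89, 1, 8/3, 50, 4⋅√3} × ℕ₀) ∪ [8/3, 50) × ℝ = ([8/3, 50) × ℝ) ∪ ({-11/3, -8/9, 8/89, 1, 8/3, 50, 4⋅√3} × ℕ₀)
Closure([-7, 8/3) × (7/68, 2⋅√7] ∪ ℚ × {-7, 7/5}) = (ℝ × {-7}) ∪ ({-7, 8/3} × [7/68, 2⋅√7]) ∪ ([-7, 8/3] × {7/68, 2⋅√7}) ∪ ([-7, 8/3) × (7/68, 2⋅√7]) ∪ ((ℚ ∪ (-∞, -7] ∪ [8/3, ∞)) × {-7, 7/5})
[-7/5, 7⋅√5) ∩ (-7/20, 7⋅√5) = (-7/20, 7⋅√5)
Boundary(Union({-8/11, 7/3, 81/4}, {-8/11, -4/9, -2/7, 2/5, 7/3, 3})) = {-8/11, -4/9, -2/7, 2/5, 7/3, 3, 81/4}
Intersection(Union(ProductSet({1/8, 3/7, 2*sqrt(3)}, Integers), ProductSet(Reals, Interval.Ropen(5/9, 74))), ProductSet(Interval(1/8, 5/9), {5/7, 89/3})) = ProductSet(Interval(1/8, 5/9), {5/7, 89/3})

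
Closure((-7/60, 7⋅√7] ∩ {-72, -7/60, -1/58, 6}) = {-1/58, 6}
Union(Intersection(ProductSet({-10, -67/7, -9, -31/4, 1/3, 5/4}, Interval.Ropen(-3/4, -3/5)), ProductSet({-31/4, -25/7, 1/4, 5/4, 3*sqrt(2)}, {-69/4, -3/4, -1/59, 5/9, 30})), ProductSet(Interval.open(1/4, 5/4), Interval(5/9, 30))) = Union(ProductSet({-31/4, 5/4}, {-3/4}), ProductSet(Interval.open(1/4, 5/4), Interval(5/9, 30)))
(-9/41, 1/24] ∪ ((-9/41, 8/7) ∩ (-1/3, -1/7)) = (-9/41, 1/24]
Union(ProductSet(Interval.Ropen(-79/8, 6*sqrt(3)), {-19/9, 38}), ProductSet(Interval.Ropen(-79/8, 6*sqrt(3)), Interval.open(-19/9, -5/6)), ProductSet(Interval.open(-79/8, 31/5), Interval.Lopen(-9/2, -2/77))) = Union(ProductSet(Interval.open(-79/8, 31/5), Interval.Lopen(-9/2, -2/77)), ProductSet(Interval.Ropen(-79/8, 6*sqrt(3)), Union({38}, Interval.Ropen(-19/9, -5/6))))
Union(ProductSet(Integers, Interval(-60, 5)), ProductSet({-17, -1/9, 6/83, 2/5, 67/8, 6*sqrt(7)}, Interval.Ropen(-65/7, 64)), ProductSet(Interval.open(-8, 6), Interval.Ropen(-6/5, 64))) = Union(ProductSet({-17, -1/9, 6/83, 2/5, 67/8, 6*sqrt(7)}, Interval.Ropen(-65/7, 64)), ProductSet(Integers, Interval(-60, 5)), ProductSet(Interval.open(-8, 6), Interval.Ropen(-6/5, 64)))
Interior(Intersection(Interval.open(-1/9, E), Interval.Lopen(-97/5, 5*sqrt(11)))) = Interval.open(-1/9, E)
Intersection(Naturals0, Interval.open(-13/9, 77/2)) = Range(0, 39, 1)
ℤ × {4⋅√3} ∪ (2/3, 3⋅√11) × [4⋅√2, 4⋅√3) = (ℤ × {4⋅√3}) ∪ ((2/3, 3⋅√11) × [4⋅√2, 4⋅√3))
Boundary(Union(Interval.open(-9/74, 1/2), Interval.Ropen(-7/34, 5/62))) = {-7/34, 1/2}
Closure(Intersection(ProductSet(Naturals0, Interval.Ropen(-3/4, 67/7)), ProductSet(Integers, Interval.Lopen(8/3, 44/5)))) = ProductSet(Naturals0, Interval(8/3, 44/5))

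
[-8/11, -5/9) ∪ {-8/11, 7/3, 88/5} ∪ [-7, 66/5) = [-7, 66/5) ∪ {88/5}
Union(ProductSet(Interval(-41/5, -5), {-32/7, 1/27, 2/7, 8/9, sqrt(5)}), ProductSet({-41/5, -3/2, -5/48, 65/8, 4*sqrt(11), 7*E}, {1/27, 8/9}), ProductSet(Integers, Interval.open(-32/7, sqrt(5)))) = Union(ProductSet({-41/5, -3/2, -5/48, 65/8, 4*sqrt(11), 7*E}, {1/27, 8/9}), ProductSet(Integers, Interval.open(-32/7, sqrt(5))), ProductSet(Interval(-41/5, -5), {-32/7, 1/27, 2/7, 8/9, sqrt(5)}))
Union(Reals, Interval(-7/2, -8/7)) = Interval(-oo, oo)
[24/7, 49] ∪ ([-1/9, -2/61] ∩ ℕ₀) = [24/7, 49]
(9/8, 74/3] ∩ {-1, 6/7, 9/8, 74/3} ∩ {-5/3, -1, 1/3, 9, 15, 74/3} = {74/3}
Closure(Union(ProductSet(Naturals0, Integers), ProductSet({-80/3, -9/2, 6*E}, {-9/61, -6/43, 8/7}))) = Union(ProductSet({-80/3, -9/2, 6*E}, {-9/61, -6/43, 8/7}), ProductSet(Naturals0, Integers))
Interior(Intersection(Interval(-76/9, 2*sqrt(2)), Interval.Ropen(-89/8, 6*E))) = Interval.open(-76/9, 2*sqrt(2))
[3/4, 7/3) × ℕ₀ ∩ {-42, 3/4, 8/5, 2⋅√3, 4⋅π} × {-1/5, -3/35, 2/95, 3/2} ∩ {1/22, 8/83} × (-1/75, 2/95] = ∅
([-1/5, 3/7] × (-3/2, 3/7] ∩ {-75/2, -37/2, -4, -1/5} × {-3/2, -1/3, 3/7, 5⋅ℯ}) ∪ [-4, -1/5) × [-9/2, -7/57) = ({-1/5} × {-1/3, 3/7}) ∪ ([-4, -1/5) × [-9/2, -7/57))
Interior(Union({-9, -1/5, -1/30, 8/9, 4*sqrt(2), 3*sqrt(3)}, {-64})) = EmptySet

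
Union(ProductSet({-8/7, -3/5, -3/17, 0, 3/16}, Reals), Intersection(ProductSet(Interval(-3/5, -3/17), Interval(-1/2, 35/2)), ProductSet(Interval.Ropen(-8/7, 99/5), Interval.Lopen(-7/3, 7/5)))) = Union(ProductSet({-8/7, -3/5, -3/17, 0, 3/16}, Reals), ProductSet(Interval(-3/5, -3/17), Interval(-1/2, 7/5)))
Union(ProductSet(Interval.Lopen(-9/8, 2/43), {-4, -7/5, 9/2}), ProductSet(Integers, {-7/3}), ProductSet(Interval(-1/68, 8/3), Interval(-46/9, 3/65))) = Union(ProductSet(Integers, {-7/3}), ProductSet(Interval.Lopen(-9/8, 2/43), {-4, -7/5, 9/2}), ProductSet(Interval(-1/68, 8/3), Interval(-46/9, 3/65)))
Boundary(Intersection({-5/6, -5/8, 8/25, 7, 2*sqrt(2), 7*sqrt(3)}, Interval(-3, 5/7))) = {-5/6, -5/8, 8/25}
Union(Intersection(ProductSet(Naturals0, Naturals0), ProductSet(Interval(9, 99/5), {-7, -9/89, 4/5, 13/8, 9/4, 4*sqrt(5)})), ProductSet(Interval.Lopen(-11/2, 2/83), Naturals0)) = ProductSet(Interval.Lopen(-11/2, 2/83), Naturals0)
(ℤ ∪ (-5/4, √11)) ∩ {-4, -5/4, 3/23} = {-4, 3/23}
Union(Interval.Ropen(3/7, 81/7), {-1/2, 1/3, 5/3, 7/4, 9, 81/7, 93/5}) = Union({-1/2, 1/3, 93/5}, Interval(3/7, 81/7))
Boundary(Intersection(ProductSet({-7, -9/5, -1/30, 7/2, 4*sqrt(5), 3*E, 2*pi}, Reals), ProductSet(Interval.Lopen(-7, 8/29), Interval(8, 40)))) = ProductSet({-9/5, -1/30}, Interval(8, 40))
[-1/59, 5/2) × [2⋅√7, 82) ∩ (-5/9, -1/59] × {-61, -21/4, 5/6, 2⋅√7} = {-1/59} × {2⋅√7}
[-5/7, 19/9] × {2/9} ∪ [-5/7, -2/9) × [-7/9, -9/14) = ([-5/7, 19/9] × {2/9}) ∪ ([-5/7, -2/9) × [-7/9, -9/14))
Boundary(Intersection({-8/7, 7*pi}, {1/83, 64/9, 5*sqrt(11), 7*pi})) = {7*pi}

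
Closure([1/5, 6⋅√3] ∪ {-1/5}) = {-1/5} ∪ [1/5, 6⋅√3]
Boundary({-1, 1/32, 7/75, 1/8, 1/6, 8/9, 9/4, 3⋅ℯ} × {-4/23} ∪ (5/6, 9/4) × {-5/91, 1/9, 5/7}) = ([5/6, 9/4] × {-5/91, 1/9, 5/7}) ∪ ({-1, 1/32, 7/75, 1/8, 1/6, 8/9, 9/4, 3⋅ℯ} × {-4/23})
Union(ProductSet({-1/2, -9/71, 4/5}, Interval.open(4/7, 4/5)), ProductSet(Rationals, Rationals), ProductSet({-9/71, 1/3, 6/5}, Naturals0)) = Union(ProductSet({-1/2, -9/71, 4/5}, Interval.open(4/7, 4/5)), ProductSet(Rationals, Rationals))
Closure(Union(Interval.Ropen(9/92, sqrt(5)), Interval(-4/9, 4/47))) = Union(Interval(-4/9, 4/47), Interval(9/92, sqrt(5)))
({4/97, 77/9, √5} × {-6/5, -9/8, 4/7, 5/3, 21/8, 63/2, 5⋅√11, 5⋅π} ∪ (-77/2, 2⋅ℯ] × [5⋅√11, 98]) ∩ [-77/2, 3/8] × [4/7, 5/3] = {4/97} × {4/7, 5/3}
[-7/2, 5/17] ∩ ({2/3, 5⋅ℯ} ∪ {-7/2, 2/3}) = {-7/2}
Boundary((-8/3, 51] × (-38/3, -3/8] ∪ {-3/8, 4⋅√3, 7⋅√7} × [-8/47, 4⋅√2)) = ({-8/3, 51} × [-38/3, -3/8]) ∪ ([-8/3, 51] × {-38/3, -3/8}) ∪ ({-3/8, 4⋅√3, 7⋅√7} × [-8/47, 4⋅√2])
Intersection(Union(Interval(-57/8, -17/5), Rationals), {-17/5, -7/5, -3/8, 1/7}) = {-17/5, -7/5, -3/8, 1/7}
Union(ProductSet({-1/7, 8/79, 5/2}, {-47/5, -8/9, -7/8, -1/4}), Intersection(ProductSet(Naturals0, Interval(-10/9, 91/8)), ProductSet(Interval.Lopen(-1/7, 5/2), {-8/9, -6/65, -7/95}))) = Union(ProductSet({-1/7, 8/79, 5/2}, {-47/5, -8/9, -7/8, -1/4}), ProductSet(Range(0, 3, 1), {-8/9, -6/65, -7/95}))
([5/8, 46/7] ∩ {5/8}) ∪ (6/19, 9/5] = (6/19, 9/5]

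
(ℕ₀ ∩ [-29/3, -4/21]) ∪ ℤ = ℤ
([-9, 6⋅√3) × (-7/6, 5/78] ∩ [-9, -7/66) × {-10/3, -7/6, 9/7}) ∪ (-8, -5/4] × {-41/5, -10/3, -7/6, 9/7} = (-8, -5/4] × {-41/5, -10/3, -7/6, 9/7}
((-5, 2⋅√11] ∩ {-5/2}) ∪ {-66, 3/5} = {-66, -5/2, 3/5}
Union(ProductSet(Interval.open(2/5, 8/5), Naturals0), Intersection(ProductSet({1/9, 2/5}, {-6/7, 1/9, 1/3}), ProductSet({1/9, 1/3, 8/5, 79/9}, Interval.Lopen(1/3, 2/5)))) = ProductSet(Interval.open(2/5, 8/5), Naturals0)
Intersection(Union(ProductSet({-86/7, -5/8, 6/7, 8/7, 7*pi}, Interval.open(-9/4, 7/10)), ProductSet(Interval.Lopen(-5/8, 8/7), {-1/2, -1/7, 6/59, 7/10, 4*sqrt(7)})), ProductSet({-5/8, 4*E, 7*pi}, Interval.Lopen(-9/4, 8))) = ProductSet({-5/8, 7*pi}, Interval.open(-9/4, 7/10))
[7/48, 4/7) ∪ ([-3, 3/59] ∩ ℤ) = {-3, -2, -1, 0} ∪ [7/48, 4/7)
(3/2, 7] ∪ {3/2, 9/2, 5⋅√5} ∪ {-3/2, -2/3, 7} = {-3/2, -2/3, 5⋅√5} ∪ [3/2, 7]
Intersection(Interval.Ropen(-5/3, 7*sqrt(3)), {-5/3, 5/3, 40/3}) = {-5/3, 5/3}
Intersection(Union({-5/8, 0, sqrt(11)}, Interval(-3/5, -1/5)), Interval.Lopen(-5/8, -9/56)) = Interval(-3/5, -1/5)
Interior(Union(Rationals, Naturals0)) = EmptySet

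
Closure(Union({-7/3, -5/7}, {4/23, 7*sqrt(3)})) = {-7/3, -5/7, 4/23, 7*sqrt(3)}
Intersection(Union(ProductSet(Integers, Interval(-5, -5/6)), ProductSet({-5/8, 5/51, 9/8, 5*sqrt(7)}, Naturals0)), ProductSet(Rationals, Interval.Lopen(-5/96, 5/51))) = ProductSet({-5/8, 5/51, 9/8}, Range(0, 1, 1))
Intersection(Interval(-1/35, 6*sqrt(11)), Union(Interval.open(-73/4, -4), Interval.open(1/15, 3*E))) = Interval.open(1/15, 3*E)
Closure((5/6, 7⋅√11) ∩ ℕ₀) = {1, 2, …, 23}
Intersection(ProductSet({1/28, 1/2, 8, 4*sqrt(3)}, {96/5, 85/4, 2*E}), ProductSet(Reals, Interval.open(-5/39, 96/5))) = ProductSet({1/28, 1/2, 8, 4*sqrt(3)}, {2*E})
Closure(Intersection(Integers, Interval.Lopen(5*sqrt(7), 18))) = Range(14, 19, 1)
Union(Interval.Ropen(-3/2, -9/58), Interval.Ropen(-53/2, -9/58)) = Interval.Ropen(-53/2, -9/58)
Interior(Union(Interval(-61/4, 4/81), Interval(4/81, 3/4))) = Interval.open(-61/4, 3/4)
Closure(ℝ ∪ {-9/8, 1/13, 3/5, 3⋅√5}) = ℝ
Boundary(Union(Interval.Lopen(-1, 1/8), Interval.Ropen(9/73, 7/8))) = {-1, 7/8}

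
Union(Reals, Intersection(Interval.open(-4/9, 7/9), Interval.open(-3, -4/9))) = Reals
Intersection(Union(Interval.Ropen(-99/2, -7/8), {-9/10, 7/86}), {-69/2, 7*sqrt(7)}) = {-69/2}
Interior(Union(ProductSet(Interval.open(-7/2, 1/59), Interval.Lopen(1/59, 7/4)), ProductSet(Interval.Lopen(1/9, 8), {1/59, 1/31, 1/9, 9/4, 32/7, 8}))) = ProductSet(Interval.open(-7/2, 1/59), Interval.open(1/59, 7/4))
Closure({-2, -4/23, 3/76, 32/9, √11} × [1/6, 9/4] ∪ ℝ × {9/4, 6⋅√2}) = (ℝ × {9/4, 6⋅√2}) ∪ ({-2, -4/23, 3/76, 32/9, √11} × [1/6, 9/4])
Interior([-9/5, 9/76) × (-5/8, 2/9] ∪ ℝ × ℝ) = ℝ × ℝ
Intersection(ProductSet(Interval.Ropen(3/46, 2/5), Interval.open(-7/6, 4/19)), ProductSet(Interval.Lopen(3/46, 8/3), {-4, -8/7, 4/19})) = ProductSet(Interval.open(3/46, 2/5), {-8/7})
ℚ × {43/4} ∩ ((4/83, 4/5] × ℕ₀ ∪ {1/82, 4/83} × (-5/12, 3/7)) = ∅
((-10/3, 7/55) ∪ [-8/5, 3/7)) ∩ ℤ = {-3, -2, -1, 0}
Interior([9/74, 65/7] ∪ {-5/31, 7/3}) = (9/74, 65/7)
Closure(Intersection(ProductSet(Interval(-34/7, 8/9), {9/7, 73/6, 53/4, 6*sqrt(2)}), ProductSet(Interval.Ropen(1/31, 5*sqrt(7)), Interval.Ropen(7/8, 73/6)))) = ProductSet(Interval(1/31, 8/9), {9/7, 6*sqrt(2)})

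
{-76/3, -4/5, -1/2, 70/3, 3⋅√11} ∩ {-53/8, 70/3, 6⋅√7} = {70/3}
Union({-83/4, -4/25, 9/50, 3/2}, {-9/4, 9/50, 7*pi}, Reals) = Reals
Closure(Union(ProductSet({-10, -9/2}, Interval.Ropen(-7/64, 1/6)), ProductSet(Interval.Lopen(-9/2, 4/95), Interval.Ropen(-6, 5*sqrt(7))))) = Union(ProductSet({-10, -9/2}, Interval(-7/64, 1/6)), ProductSet({-9/2, 4/95}, Interval(-6, 5*sqrt(7))), ProductSet(Interval(-9/2, 4/95), {-6, 5*sqrt(7)}), ProductSet(Interval.Lopen(-9/2, 4/95), Interval.Ropen(-6, 5*sqrt(7))))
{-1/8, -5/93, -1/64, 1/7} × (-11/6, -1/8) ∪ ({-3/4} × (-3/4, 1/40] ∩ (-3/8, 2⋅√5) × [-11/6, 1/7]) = {-1/8, -5/93, -1/64, 1/7} × (-11/6, -1/8)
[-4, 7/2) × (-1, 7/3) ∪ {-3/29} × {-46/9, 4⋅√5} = ({-3/29} × {-46/9, 4⋅√5}) ∪ ([-4, 7/2) × (-1, 7/3))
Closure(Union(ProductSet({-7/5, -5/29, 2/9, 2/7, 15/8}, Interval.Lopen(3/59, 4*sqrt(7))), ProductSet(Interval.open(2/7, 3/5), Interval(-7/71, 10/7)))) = Union(ProductSet({-7/5, -5/29, 2/9, 2/7, 15/8}, Interval(3/59, 4*sqrt(7))), ProductSet(Interval(2/7, 3/5), Interval(-7/71, 10/7)))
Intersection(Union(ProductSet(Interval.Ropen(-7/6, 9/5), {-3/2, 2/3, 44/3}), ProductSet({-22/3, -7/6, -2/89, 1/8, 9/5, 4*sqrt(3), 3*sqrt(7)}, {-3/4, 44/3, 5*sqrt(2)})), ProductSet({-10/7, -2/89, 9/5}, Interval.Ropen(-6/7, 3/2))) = Union(ProductSet({-2/89}, {2/3}), ProductSet({-2/89, 9/5}, {-3/4}))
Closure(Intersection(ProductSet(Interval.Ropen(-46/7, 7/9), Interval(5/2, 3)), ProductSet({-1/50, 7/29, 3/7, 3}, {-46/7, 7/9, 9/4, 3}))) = ProductSet({-1/50, 7/29, 3/7}, {3})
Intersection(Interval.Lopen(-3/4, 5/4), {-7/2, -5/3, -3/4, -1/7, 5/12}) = {-1/7, 5/12}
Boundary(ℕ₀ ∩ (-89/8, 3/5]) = {0}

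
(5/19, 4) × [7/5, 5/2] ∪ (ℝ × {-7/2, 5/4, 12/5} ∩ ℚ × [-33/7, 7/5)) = (ℚ × {-7/2, 5/4}) ∪ ((5/19, 4) × [7/5, 5/2])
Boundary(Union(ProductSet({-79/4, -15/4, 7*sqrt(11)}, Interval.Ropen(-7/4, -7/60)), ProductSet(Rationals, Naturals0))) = Union(ProductSet({-79/4, -15/4, 7*sqrt(11)}, Interval(-7/4, -7/60)), ProductSet(Reals, Naturals0))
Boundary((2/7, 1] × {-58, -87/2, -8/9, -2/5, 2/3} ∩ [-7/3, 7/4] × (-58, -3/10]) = [2/7, 1] × {-87/2, -8/9, -2/5}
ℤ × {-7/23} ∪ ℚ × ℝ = ℚ × ℝ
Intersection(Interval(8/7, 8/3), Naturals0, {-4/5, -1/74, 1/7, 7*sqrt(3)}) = EmptySet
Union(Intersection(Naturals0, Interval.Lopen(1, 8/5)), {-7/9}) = {-7/9}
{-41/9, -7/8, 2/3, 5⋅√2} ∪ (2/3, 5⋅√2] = {-41/9, -7/8} ∪ [2/3, 5⋅√2]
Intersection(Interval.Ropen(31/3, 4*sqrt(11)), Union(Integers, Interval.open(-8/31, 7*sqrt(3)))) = Union(Interval.Ropen(31/3, 7*sqrt(3)), Range(11, 14, 1))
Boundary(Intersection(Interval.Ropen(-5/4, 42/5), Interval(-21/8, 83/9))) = {-5/4, 42/5}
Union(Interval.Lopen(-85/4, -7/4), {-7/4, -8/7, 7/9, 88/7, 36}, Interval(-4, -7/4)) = Union({-8/7, 7/9, 88/7, 36}, Interval.Lopen(-85/4, -7/4))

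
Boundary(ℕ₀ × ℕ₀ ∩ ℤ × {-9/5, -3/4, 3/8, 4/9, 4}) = ℕ₀ × {4}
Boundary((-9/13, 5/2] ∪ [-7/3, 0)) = {-7/3, 5/2}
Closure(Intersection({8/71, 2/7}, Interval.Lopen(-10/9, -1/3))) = EmptySet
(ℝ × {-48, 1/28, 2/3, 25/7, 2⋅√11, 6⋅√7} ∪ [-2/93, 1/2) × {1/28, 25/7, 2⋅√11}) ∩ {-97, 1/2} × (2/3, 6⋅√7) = {-97, 1/2} × {25/7, 2⋅√11}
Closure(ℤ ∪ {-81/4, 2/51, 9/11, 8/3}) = ℤ ∪ {-81/4, 2/51, 9/11, 8/3}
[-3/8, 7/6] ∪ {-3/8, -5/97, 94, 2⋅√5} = [-3/8, 7/6] ∪ {94, 2⋅√5}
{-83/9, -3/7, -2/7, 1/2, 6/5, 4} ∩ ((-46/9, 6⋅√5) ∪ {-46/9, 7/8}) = {-3/7, -2/7, 1/2, 6/5, 4}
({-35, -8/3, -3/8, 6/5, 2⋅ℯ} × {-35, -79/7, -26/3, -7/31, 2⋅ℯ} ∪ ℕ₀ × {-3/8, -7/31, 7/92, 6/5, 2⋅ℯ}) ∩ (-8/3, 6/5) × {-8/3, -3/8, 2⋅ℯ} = ({-3/8} × {2⋅ℯ}) ∪ ({0, 1} × {-3/8, 2⋅ℯ})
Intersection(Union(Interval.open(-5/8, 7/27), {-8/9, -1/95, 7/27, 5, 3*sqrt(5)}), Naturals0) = Union({5}, Range(0, 1, 1))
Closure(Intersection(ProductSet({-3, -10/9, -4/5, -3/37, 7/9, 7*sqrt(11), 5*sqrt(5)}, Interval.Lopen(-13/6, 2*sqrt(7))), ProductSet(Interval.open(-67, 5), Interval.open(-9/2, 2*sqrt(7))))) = ProductSet({-3, -10/9, -4/5, -3/37, 7/9}, Interval(-13/6, 2*sqrt(7)))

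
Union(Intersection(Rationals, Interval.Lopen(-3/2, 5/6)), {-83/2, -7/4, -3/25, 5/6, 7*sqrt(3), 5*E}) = Union({-83/2, -7/4, 7*sqrt(3), 5*E}, Intersection(Interval.Lopen(-3/2, 5/6), Rationals))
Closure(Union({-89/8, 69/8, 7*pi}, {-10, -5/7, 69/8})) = {-89/8, -10, -5/7, 69/8, 7*pi}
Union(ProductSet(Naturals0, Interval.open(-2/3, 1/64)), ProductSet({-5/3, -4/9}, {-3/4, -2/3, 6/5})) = Union(ProductSet({-5/3, -4/9}, {-3/4, -2/3, 6/5}), ProductSet(Naturals0, Interval.open(-2/3, 1/64)))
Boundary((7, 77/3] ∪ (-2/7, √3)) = {-2/7, 7, 77/3, √3}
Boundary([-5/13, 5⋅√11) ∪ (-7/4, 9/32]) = {-7/4, 5⋅√11}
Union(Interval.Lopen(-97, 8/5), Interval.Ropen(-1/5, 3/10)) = Interval.Lopen(-97, 8/5)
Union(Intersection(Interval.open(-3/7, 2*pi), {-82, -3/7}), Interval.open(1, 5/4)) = Interval.open(1, 5/4)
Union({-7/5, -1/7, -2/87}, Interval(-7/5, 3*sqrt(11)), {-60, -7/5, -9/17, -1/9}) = Union({-60}, Interval(-7/5, 3*sqrt(11)))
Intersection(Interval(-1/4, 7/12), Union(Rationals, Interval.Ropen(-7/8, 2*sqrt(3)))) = Union(Intersection(Interval(-1/4, 7/12), Rationals), Interval(-1/4, 7/12))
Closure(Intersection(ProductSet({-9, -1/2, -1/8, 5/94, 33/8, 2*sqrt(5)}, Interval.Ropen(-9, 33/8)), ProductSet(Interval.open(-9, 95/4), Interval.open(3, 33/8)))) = ProductSet({-1/2, -1/8, 5/94, 33/8, 2*sqrt(5)}, Interval(3, 33/8))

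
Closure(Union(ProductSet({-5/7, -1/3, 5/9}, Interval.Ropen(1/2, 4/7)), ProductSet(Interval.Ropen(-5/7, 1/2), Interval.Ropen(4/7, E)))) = Union(ProductSet({-5/7, 1/2}, Interval(4/7, E)), ProductSet({-5/7, -1/3, 5/9}, Interval(1/2, 4/7)), ProductSet(Interval(-5/7, 1/2), {4/7, E}), ProductSet(Interval.Ropen(-5/7, 1/2), Interval.Ropen(4/7, E)))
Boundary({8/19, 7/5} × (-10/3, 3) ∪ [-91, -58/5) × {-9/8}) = ([-91, -58/5] × {-9/8}) ∪ ({8/19, 7/5} × [-10/3, 3])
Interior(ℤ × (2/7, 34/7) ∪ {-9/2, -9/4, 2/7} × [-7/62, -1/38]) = ∅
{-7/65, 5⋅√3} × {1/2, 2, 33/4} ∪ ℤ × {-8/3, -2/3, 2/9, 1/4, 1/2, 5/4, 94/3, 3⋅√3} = ({-7/65, 5⋅√3} × {1/2, 2, 33/4}) ∪ (ℤ × {-8/3, -2/3, 2/9, 1/4, 1/2, 5/4, 94/3, 3⋅√3})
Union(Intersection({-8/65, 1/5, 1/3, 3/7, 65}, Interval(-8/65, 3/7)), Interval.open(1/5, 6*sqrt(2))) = Union({-8/65}, Interval.Ropen(1/5, 6*sqrt(2)))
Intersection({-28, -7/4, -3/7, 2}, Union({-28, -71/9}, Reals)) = {-28, -7/4, -3/7, 2}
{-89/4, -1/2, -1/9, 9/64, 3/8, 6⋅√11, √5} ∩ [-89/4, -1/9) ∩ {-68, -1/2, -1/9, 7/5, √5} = {-1/2}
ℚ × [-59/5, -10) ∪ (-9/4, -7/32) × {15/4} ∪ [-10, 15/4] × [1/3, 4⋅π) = (ℚ × [-59/5, -10)) ∪ ([-10, 15/4] × [1/3, 4⋅π))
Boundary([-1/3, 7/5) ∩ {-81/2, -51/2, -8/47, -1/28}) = {-8/47, -1/28}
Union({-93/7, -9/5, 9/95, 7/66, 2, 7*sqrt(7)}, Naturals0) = Union({-93/7, -9/5, 9/95, 7/66, 7*sqrt(7)}, Naturals0)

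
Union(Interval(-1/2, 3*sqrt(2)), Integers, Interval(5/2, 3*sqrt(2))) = Union(Integers, Interval(-1/2, 3*sqrt(2)))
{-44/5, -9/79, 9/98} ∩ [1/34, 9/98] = {9/98}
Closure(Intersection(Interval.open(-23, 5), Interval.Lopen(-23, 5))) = Interval(-23, 5)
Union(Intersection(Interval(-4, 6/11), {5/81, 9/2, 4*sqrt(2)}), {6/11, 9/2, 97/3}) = {5/81, 6/11, 9/2, 97/3}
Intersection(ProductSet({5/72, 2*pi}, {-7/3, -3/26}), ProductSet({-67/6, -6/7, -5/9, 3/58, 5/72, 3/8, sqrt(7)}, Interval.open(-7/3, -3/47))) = ProductSet({5/72}, {-3/26})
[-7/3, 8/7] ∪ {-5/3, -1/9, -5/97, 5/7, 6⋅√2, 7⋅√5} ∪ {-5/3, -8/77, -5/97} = [-7/3, 8/7] ∪ {6⋅√2, 7⋅√5}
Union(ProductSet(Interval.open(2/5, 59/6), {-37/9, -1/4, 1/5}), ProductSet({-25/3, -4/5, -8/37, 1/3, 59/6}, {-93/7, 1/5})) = Union(ProductSet({-25/3, -4/5, -8/37, 1/3, 59/6}, {-93/7, 1/5}), ProductSet(Interval.open(2/5, 59/6), {-37/9, -1/4, 1/5}))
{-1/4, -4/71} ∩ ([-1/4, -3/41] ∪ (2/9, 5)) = {-1/4}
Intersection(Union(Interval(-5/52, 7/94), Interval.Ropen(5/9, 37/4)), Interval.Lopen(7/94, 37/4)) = Interval.Ropen(5/9, 37/4)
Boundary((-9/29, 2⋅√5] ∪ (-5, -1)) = {-5, -1, -9/29, 2⋅√5}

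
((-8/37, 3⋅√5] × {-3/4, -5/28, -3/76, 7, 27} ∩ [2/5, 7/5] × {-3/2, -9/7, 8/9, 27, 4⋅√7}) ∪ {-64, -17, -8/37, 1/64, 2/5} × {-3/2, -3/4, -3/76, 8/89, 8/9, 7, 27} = ([2/5, 7/5] × {27}) ∪ ({-64, -17, -8/37, 1/64, 2/5} × {-3/2, -3/4, -3/76, 8/89, 8/9, 7, 27})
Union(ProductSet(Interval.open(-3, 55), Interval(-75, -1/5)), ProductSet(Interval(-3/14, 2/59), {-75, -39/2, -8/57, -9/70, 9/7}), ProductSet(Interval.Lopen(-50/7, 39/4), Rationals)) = Union(ProductSet(Interval.Lopen(-50/7, 39/4), Rationals), ProductSet(Interval.open(-3, 55), Interval(-75, -1/5)))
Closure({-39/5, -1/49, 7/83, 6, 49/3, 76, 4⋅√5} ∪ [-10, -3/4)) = [-10, -3/4] ∪ {-1/49, 7/83, 6, 49/3, 76, 4⋅√5}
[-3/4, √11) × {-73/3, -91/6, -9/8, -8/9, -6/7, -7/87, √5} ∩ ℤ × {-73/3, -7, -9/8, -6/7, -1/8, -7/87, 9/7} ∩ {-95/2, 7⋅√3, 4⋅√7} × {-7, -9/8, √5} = ∅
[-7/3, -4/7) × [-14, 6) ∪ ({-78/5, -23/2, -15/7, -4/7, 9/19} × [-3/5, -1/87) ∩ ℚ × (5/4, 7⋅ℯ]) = [-7/3, -4/7) × [-14, 6)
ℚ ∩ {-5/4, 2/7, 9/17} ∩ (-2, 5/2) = {-5/4, 2/7, 9/17}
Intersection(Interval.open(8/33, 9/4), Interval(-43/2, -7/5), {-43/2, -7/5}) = EmptySet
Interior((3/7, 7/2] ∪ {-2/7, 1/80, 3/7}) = (3/7, 7/2)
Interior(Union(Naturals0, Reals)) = Reals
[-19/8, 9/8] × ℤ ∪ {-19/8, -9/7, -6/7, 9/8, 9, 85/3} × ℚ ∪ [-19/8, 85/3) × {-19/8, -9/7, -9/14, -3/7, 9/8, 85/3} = ([-19/8, 9/8] × ℤ) ∪ ({-19/8, -9/7, -6/7, 9/8, 9, 85/3} × ℚ) ∪ ([-19/8, 85/3) × {-19/8, -9/7, -9/14, -3/7, 9/8, 85/3})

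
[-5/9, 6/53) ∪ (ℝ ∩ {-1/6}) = [-5/9, 6/53)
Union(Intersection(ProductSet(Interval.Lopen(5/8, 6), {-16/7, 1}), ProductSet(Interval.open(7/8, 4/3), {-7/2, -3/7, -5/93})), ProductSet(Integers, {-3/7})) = ProductSet(Integers, {-3/7})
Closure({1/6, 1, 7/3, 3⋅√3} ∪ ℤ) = ℤ ∪ {1/6, 7/3, 3⋅√3}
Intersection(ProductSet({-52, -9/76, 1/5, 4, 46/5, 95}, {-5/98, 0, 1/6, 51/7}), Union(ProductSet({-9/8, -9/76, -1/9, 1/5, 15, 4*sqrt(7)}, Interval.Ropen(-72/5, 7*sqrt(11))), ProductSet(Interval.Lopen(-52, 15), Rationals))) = ProductSet({-9/76, 1/5, 4, 46/5}, {-5/98, 0, 1/6, 51/7})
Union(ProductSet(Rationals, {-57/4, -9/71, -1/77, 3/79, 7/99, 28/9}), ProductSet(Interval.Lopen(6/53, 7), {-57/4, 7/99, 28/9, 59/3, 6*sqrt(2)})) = Union(ProductSet(Interval.Lopen(6/53, 7), {-57/4, 7/99, 28/9, 59/3, 6*sqrt(2)}), ProductSet(Rationals, {-57/4, -9/71, -1/77, 3/79, 7/99, 28/9}))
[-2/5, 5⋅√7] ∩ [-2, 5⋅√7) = [-2/5, 5⋅√7)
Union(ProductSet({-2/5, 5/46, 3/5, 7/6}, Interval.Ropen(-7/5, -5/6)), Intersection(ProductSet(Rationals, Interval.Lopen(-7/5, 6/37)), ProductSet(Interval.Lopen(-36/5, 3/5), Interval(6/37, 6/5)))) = Union(ProductSet({-2/5, 5/46, 3/5, 7/6}, Interval.Ropen(-7/5, -5/6)), ProductSet(Intersection(Interval.Lopen(-36/5, 3/5), Rationals), {6/37}))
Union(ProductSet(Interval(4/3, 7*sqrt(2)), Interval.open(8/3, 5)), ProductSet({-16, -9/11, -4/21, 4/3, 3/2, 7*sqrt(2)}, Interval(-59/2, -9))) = Union(ProductSet({-16, -9/11, -4/21, 4/3, 3/2, 7*sqrt(2)}, Interval(-59/2, -9)), ProductSet(Interval(4/3, 7*sqrt(2)), Interval.open(8/3, 5)))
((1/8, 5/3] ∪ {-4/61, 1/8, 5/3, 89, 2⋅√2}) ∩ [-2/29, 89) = {-4/61, 2⋅√2} ∪ [1/8, 5/3]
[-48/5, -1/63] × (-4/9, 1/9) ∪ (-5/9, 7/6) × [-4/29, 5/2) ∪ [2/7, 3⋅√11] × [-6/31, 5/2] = ([-48/5, -1/63] × (-4/9, 1/9)) ∪ ((-5/9, 7/6) × [-4/29, 5/2)) ∪ ([2/7, 3⋅√11] × [-6/31, 5/2])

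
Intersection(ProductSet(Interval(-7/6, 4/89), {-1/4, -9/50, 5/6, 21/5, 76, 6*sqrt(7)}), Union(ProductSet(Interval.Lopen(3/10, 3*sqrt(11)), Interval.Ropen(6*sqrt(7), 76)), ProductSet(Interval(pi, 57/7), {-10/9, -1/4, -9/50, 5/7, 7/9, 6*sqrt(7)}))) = EmptySet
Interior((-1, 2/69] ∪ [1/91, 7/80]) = (-1, 7/80)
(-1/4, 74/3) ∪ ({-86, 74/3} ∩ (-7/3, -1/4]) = (-1/4, 74/3)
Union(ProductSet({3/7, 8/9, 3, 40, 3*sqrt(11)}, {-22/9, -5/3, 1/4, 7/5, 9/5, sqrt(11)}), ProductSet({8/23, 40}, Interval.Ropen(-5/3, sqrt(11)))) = Union(ProductSet({8/23, 40}, Interval.Ropen(-5/3, sqrt(11))), ProductSet({3/7, 8/9, 3, 40, 3*sqrt(11)}, {-22/9, -5/3, 1/4, 7/5, 9/5, sqrt(11)}))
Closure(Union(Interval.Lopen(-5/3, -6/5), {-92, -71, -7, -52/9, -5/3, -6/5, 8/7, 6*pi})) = Union({-92, -71, -7, -52/9, 8/7, 6*pi}, Interval(-5/3, -6/5))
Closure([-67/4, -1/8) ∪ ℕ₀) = [-67/4, -1/8] ∪ ℕ₀ ∪ (ℕ₀ \ (-67/4, -1/8))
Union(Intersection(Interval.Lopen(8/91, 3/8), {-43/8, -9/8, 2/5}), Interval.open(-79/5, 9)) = Interval.open(-79/5, 9)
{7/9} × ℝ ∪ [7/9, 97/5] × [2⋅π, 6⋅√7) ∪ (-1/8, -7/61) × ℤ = ({7/9} × ℝ) ∪ ((-1/8, -7/61) × ℤ) ∪ ([7/9, 97/5] × [2⋅π, 6⋅√7))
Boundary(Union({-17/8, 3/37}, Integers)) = Union({-17/8, 3/37}, Integers)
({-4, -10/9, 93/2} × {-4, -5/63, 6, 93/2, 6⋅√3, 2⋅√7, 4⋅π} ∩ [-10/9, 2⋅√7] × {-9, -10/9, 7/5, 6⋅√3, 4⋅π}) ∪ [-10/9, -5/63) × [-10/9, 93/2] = [-10/9, -5/63) × [-10/9, 93/2]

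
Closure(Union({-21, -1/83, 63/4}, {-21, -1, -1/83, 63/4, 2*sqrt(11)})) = {-21, -1, -1/83, 63/4, 2*sqrt(11)}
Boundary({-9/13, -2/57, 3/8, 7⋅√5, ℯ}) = {-9/13, -2/57, 3/8, 7⋅√5, ℯ}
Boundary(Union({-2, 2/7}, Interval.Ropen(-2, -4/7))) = {-2, -4/7, 2/7}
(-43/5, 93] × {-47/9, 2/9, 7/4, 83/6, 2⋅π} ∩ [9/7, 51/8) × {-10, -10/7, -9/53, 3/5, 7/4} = [9/7, 51/8) × {7/4}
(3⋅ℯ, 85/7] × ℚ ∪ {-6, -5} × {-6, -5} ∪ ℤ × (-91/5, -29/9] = (ℤ × (-91/5, -29/9]) ∪ ((3⋅ℯ, 85/7] × ℚ)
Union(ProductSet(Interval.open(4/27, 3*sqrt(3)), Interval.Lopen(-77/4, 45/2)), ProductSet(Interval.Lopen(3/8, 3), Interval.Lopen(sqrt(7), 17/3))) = ProductSet(Interval.open(4/27, 3*sqrt(3)), Interval.Lopen(-77/4, 45/2))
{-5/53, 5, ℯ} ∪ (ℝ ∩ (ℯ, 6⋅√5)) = {-5/53} ∪ [ℯ, 6⋅√5)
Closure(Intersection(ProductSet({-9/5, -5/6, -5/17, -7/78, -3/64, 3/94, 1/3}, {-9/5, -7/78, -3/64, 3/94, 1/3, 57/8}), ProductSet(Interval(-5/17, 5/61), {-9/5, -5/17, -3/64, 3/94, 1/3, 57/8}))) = ProductSet({-5/17, -7/78, -3/64, 3/94}, {-9/5, -3/64, 3/94, 1/3, 57/8})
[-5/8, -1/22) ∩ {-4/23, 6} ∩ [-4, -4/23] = {-4/23}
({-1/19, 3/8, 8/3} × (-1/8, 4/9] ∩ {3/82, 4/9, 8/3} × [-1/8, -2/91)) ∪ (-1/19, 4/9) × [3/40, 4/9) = ({8/3} × (-1/8, -2/91)) ∪ ((-1/19, 4/9) × [3/40, 4/9))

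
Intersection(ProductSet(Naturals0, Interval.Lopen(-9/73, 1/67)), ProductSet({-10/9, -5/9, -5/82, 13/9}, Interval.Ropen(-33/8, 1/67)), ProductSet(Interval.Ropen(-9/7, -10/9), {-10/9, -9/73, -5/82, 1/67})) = EmptySet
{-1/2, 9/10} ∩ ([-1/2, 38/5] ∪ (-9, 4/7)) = {-1/2, 9/10}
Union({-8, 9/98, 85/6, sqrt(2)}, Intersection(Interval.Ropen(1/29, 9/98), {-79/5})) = {-8, 9/98, 85/6, sqrt(2)}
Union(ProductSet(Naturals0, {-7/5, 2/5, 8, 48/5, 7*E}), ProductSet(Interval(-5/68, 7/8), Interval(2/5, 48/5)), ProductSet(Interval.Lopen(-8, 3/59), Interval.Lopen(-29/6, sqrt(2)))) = Union(ProductSet(Interval.Lopen(-8, 3/59), Interval.Lopen(-29/6, sqrt(2))), ProductSet(Interval(-5/68, 7/8), Interval(2/5, 48/5)), ProductSet(Naturals0, {-7/5, 2/5, 8, 48/5, 7*E}))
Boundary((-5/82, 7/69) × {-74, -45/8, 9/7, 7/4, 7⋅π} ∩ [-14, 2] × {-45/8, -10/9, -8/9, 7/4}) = [-5/82, 7/69] × {-45/8, 7/4}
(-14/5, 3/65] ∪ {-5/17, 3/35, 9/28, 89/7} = (-14/5, 3/65] ∪ {3/35, 9/28, 89/7}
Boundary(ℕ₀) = ℕ₀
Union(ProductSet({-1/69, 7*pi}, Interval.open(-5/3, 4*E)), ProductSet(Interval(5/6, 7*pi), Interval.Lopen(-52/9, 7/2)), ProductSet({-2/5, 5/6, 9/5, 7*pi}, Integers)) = Union(ProductSet({-1/69, 7*pi}, Interval.open(-5/3, 4*E)), ProductSet({-2/5, 5/6, 9/5, 7*pi}, Integers), ProductSet(Interval(5/6, 7*pi), Interval.Lopen(-52/9, 7/2)))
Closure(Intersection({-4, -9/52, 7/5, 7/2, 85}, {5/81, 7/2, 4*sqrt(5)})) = {7/2}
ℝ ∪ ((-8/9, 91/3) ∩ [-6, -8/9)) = ℝ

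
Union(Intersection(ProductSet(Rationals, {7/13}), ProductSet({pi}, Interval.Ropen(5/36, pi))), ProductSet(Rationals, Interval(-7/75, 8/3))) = ProductSet(Rationals, Interval(-7/75, 8/3))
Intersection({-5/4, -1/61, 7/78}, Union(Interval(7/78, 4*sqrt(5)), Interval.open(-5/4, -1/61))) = {7/78}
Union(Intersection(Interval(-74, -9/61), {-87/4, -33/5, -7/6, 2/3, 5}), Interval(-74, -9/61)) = Interval(-74, -9/61)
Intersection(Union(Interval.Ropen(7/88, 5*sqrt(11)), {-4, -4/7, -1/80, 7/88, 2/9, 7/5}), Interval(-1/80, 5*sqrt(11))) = Union({-1/80}, Interval.Ropen(7/88, 5*sqrt(11)))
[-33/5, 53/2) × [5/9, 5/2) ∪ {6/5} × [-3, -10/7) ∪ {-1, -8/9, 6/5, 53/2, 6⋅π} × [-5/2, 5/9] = ({6/5} × [-3, -10/7)) ∪ ([-33/5, 53/2) × [5/9, 5/2)) ∪ ({-1, -8/9, 6/5, 53/2, 6⋅π} × [-5/2, 5/9])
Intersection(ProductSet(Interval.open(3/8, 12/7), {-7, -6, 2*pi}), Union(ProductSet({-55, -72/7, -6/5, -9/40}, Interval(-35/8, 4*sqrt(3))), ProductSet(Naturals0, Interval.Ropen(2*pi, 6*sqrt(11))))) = ProductSet(Range(1, 2, 1), {2*pi})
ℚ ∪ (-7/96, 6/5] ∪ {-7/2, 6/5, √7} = ℚ ∪ [-7/96, 6/5] ∪ {√7}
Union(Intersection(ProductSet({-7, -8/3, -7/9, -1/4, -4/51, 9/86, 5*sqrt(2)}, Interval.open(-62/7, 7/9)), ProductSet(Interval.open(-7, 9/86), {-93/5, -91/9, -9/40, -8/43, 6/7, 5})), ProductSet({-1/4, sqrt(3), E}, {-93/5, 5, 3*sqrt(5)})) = Union(ProductSet({-1/4, sqrt(3), E}, {-93/5, 5, 3*sqrt(5)}), ProductSet({-8/3, -7/9, -1/4, -4/51}, {-9/40, -8/43}))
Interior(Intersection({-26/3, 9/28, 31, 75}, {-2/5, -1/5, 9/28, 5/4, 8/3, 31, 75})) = EmptySet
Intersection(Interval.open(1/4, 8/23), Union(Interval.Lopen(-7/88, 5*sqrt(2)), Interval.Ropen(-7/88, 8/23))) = Interval.open(1/4, 8/23)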